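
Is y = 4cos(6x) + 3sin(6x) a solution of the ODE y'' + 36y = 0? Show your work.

Verification:
y'' = -144cos(6x) - 108sin(6x)
y'' + 36y = 0 ✓

Yes, it is a solution.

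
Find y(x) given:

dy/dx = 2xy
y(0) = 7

General solution: y = Ce^(x²)
Applying IC y(0) = 7:
Particular solution: y = 7e^(x²)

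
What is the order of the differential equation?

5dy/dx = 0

The order is 1 (highest derivative is of order 1).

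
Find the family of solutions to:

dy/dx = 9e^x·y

Separating variables and integrating:
ln|y| = 9e^x + C

General solution: y = Ce^(9e^x)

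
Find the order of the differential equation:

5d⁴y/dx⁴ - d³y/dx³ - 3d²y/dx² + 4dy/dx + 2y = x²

The order is 4 (highest derivative is of order 4).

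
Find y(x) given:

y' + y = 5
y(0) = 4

General solution: y = 5 + Ce^(-x)
Applying y(0) = 4: C = 4 - 5 = -1
Particular solution: y = 5 - e^(-x)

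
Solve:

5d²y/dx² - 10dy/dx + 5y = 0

Characteristic equation: 5r² - 10r + 5 = 0
Divide by 5: r² - 2r + 1 = 0
Factored: (r - 1)² = 0
Repeated root: r = 1
General solution: y = (C₁ + C₂x)e^x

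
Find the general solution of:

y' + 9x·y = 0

Using integrating factor method:

General solution: y = Ce^(-9x^2/2)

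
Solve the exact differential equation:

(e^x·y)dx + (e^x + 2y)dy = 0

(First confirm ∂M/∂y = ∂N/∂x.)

Verify exactness: ∂M/∂y = ∂N/∂x ✓
Find F(x,y) such that ∂F/∂x = M, ∂F/∂y = N
Solution: e^x·y + y² = C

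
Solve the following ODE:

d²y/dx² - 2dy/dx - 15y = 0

Characteristic equation: r² - 2r - 15 = 0
Roots: r = 5, -3 (distinct real)
General solution: y = C₁e^(5x) + C₂e^(-3x)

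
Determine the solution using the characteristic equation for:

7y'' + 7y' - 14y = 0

Characteristic equation: 7r² + 7r - 14 = 0
Divide by 7: r² + r - 2 = 0
Roots: r = 1, -2 (distinct real)
General solution: y = C₁e^x + C₂e^(-2x)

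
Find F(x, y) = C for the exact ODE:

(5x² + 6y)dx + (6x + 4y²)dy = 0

Verify exactness: ∂M/∂y = ∂N/∂x ✓
Find F(x,y) such that ∂F/∂x = M, ∂F/∂y = N
Solution: 5x³/3 + 6xy + 4y³/3 = C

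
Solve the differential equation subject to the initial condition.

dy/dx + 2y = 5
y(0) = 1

General solution: y = 5/2 + Ce^(-2x)
Applying y(0) = 1: C = 1 - 5/2 = -3/2
Particular solution: y = 5/2 - (3/2)e^(-2x)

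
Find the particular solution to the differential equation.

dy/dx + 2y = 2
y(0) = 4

General solution: y = 1 + Ce^(-2x)
Applying y(0) = 4: C = 4 - 1 = 3
Particular solution: y = 1 + 3e^(-2x)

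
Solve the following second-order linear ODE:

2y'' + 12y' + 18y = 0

Characteristic equation: 2r² + 12r + 18 = 0
Divide by 2: r² + 6r + 9 = 0
Factored: (r + 3)² = 0
Repeated root: r = -3
General solution: y = (C₁ + C₂x)e^(-3x)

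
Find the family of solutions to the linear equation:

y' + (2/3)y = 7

Using integrating factor method:

General solution: y = 21/2 + Ce^(-2x/3)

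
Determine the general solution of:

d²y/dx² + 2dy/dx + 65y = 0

Characteristic equation: r² + 2r + 65 = 0
Roots: r = -1 ± 8i (complex conjugates)
General solution: y = e^(-x)(C₁cos(8x) + C₂sin(8x))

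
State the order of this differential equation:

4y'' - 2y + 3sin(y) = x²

The order is 2 (highest derivative is of order 2).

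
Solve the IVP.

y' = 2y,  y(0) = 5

General solution: y = Ce^(2x)
Applying IC y(0) = 5:
Particular solution: y = 5e^(2x)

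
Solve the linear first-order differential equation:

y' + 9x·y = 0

Using integrating factor method:

General solution: y = Ce^(-9x^2/2)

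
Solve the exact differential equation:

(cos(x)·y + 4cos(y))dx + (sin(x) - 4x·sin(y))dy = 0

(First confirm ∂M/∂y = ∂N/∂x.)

Verify exactness: ∂M/∂y = ∂N/∂x ✓
Find F(x,y) such that ∂F/∂x = M, ∂F/∂y = N
Solution: sin(x)·y + 4x·cos(y) = C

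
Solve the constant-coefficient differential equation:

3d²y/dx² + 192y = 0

Characteristic equation: 3r² + 192 = 0
Divide by 3: r² + 64 = 0
Roots: r = ±8i (complex conjugates)
General solution: y = C₁cos(8x) + C₂sin(8x)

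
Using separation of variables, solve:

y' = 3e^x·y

Separating variables and integrating:
ln|y| = 3e^x + C

General solution: y = Ce^(3e^x)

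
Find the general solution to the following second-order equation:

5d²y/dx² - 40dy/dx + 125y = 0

Characteristic equation: 5r² - 40r + 125 = 0
Divide by 5: r² - 8r + 25 = 0
Roots: r = 4 ± 3i (complex conjugates)
General solution: y = e^(4x)(C₁cos(3x) + C₂sin(3x))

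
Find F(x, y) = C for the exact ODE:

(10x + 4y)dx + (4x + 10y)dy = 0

Verify exactness: ∂M/∂y = ∂N/∂x ✓
Find F(x,y) such that ∂F/∂x = M, ∂F/∂y = N
Solution: 5x² + 4xy + 5y² = C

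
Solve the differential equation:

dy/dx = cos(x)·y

Separating variables and integrating:
ln|y| = sin(x) + C

General solution: y = Ce^(sin(x))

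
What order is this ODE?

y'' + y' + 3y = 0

The order is 2 (highest derivative is of order 2).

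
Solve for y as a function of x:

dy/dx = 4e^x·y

Separating variables and integrating:
ln|y| = 4e^x + C

General solution: y = Ce^(4e^x)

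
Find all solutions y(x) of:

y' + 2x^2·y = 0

Using integrating factor method:

General solution: y = Ce^(-2x^3/3)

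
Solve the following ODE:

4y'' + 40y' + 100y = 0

Characteristic equation: 4r² + 40r + 100 = 0
Divide by 4: r² + 10r + 25 = 0
Factored: (r + 5)² = 0
Repeated root: r = -5
General solution: y = (C₁ + C₂x)e^(-5x)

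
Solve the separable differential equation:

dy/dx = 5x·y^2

Separating variables and integrating:
-1/y = 5x^2/2 + C

General solution: y^-1 = (-5/2)x^2 + C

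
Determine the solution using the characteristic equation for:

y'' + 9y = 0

Characteristic equation: r² + 9 = 0
Roots: r = ±3i (complex conjugates)
General solution: y = C₁cos(3x) + C₂sin(3x)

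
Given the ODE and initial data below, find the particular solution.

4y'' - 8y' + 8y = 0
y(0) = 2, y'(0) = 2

General solution: y = e^x(C₁cos(x) + C₂sin(x))
Complex roots r = 1 ± i
Applying ICs: C₁ = 2, C₂ = 0
Particular solution: y = e^x(2cos(x))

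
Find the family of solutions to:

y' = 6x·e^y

Separating variables and integrating:
-e^(-y) = 3x² + C

General solution: y = -ln(C - 3x²)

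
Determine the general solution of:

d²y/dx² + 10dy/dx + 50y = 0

Characteristic equation: r² + 10r + 50 = 0
Roots: r = -5 ± 5i (complex conjugates)
General solution: y = e^(-5x)(C₁cos(5x) + C₂sin(5x))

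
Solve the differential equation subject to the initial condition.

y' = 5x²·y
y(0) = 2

General solution: y = Ce^(5x³/3)
Applying IC y(0) = 2:
Particular solution: y = 2e^(5x³/3)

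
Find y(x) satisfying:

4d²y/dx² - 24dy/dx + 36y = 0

Characteristic equation: 4r² - 24r + 36 = 0
Divide by 4: r² - 6r + 9 = 0
Factored: (r - 3)² = 0
Repeated root: r = 3
General solution: y = (C₁ + C₂x)e^(3x)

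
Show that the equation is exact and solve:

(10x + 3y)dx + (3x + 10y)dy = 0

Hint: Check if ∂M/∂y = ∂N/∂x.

Verify exactness: ∂M/∂y = ∂N/∂x ✓
Find F(x,y) such that ∂F/∂x = M, ∂F/∂y = N
Solution: 5x² + 3xy + 5y² = C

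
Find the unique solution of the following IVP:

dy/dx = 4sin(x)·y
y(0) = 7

General solution: y = Ce^(-4cos(x))
Applying IC y(0) = 7:
Particular solution: y = 7e^(4(1-cos(x)))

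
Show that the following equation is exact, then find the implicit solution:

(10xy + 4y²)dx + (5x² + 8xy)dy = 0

Verify exactness: ∂M/∂y = ∂N/∂x ✓
Find F(x,y) such that ∂F/∂x = M, ∂F/∂y = N
Solution: 5x²y + 4xy² = C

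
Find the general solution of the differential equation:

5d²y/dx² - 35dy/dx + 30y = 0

Characteristic equation: 5r² - 35r + 30 = 0
Divide by 5: r² - 7r + 6 = 0
Roots: r = 1, 6 (distinct real)
General solution: y = C₁e^x + C₂e^(6x)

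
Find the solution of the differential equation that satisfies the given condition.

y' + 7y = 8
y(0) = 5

General solution: y = 8/7 + Ce^(-7x)
Applying y(0) = 5: C = 5 - 8/7 = 27/7
Particular solution: y = 8/7 + (27/7)e^(-7x)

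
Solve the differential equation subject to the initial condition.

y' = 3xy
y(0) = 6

General solution: y = Ce^(3x²/2)
Applying IC y(0) = 6:
Particular solution: y = 6e^(3x²/2)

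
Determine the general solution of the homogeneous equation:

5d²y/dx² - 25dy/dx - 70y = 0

Characteristic equation: 5r² - 25r - 70 = 0
Divide by 5: r² - 5r - 14 = 0
Roots: r = 7, -2 (distinct real)
General solution: y = C₁e^(7x) + C₂e^(-2x)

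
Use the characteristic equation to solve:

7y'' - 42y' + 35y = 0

Characteristic equation: 7r² - 42r + 35 = 0
Divide by 7: r² - 6r + 5 = 0
Roots: r = 5, 1 (distinct real)
General solution: y = C₁e^(5x) + C₂e^x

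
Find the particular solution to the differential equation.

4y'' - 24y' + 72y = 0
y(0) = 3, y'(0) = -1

General solution: y = e^(3x)(C₁cos(3x) + C₂sin(3x))
Complex roots r = 3 ± 3i
Applying ICs: C₁ = 3, C₂ = -10/3
Particular solution: y = e^(3x)(3cos(3x) - (10/3)sin(3x))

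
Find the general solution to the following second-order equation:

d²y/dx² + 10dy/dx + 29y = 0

Characteristic equation: r² + 10r + 29 = 0
Roots: r = -5 ± 2i (complex conjugates)
General solution: y = e^(-5x)(C₁cos(2x) + C₂sin(2x))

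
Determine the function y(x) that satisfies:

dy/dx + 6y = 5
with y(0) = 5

General solution: y = 5/6 + Ce^(-6x)
Applying y(0) = 5: C = 5 - 5/6 = 25/6
Particular solution: y = 5/6 + (25/6)e^(-6x)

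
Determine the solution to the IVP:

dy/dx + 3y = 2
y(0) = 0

General solution: y = 2/3 + Ce^(-3x)
Applying y(0) = 0: C = 0 - 2/3 = -2/3
Particular solution: y = 2/3 - (2/3)e^(-3x)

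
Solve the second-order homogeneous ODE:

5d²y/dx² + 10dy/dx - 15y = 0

Characteristic equation: 5r² + 10r - 15 = 0
Divide by 5: r² + 2r - 3 = 0
Roots: r = 1, -3 (distinct real)
General solution: y = C₁e^x + C₂e^(-3x)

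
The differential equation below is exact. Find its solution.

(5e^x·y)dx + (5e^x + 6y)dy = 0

Verify exactness: ∂M/∂y = ∂N/∂x ✓
Find F(x,y) such that ∂F/∂x = M, ∂F/∂y = N
Solution: 5e^x·y + 3y² = C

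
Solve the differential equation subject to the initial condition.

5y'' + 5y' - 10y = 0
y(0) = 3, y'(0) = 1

General solution: y = C₁e^x + C₂e^(-2x)
Applying ICs: C₁ = 7/3, C₂ = 2/3
Particular solution: y = (7/3)e^x + (2/3)e^(-2x)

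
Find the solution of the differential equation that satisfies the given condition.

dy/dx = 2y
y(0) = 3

General solution: y = Ce^(2x)
Applying IC y(0) = 3:
Particular solution: y = 3e^(2x)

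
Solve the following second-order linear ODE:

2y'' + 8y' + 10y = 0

Characteristic equation: 2r² + 8r + 10 = 0
Divide by 2: r² + 4r + 5 = 0
Roots: r = -2 ± i (complex conjugates)
General solution: y = e^(-2x)(C₁cos(x) + C₂sin(x))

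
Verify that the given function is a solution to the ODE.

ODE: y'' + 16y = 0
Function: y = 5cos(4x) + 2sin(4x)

Verification:
y'' = -80cos(4x) - 32sin(4x)
y'' + 16y = 0 ✓

Yes, it is a solution.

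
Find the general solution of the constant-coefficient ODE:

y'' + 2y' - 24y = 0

Characteristic equation: r² + 2r - 24 = 0
Roots: r = 4, -6 (distinct real)
General solution: y = C₁e^(4x) + C₂e^(-6x)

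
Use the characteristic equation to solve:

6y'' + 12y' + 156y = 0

Characteristic equation: 6r² + 12r + 156 = 0
Divide by 6: r² + 2r + 26 = 0
Roots: r = -1 ± 5i (complex conjugates)
General solution: y = e^(-x)(C₁cos(5x) + C₂sin(5x))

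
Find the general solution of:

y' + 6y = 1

Using integrating factor method:

General solution: y = 1/6 + Ce^(-6x)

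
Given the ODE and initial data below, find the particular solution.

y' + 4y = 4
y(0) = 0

General solution: y = 1 + Ce^(-4x)
Applying y(0) = 0: C = 0 - 1 = -1
Particular solution: y = 1 - e^(-4x)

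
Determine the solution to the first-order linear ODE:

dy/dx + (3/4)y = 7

Using integrating factor method:

General solution: y = 28/3 + Ce^(-3x/4)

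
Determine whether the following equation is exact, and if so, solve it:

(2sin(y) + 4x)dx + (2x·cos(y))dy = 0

Verify exactness: ∂M/∂y = ∂N/∂x ✓
Find F(x,y) such that ∂F/∂x = M, ∂F/∂y = N
Solution: 2x·sin(y) + 2x² = C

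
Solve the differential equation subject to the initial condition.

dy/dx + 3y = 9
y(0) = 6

General solution: y = 3 + Ce^(-3x)
Applying y(0) = 6: C = 6 - 3 = 3
Particular solution: y = 3 + 3e^(-3x)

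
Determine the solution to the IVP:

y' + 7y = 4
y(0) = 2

General solution: y = 4/7 + Ce^(-7x)
Applying y(0) = 2: C = 2 - 4/7 = 10/7
Particular solution: y = 4/7 + (10/7)e^(-7x)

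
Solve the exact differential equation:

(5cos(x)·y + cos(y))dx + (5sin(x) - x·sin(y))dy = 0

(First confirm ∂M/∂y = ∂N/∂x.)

Verify exactness: ∂M/∂y = ∂N/∂x ✓
Find F(x,y) such that ∂F/∂x = M, ∂F/∂y = N
Solution: 5sin(x)·y + x·cos(y) = C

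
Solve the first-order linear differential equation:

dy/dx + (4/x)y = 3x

Using integrating factor method:

General solution: y = (1/2)x^2 + Cx^(-4)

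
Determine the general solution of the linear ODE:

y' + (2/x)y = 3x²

Using integrating factor method:

General solution: y = (3/5)x^3 + Cx^(-2)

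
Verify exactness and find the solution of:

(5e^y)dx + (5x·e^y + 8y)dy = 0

Verify exactness: ∂M/∂y = ∂N/∂x ✓
Find F(x,y) such that ∂F/∂x = M, ∂F/∂y = N
Solution: 5x·e^y + 4y² = C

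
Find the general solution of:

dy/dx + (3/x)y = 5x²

Using integrating factor method:

General solution: y = (5/6)x^3 + Cx^(-3)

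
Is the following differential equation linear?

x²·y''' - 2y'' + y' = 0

Yes. Linear (y and its derivatives appear to the first power only, no products of y terms)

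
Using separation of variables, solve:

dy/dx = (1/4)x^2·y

Separating variables and integrating:
ln|y| = x^3/12 + C

General solution: y = Ce^(x^3/12)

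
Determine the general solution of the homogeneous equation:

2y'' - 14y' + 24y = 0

Characteristic equation: 2r² - 14r + 24 = 0
Divide by 2: r² - 7r + 12 = 0
Roots: r = 3, 4 (distinct real)
General solution: y = C₁e^(3x) + C₂e^(4x)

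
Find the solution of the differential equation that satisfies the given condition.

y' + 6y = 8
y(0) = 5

General solution: y = 4/3 + Ce^(-6x)
Applying y(0) = 5: C = 5 - 4/3 = 11/3
Particular solution: y = 4/3 + (11/3)e^(-6x)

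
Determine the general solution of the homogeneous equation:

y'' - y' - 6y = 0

Characteristic equation: r² - r - 6 = 0
Roots: r = 3, -2 (distinct real)
General solution: y = C₁e^(3x) + C₂e^(-2x)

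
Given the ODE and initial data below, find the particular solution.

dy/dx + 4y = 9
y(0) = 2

General solution: y = 9/4 + Ce^(-4x)
Applying y(0) = 2: C = 2 - 9/4 = -1/4
Particular solution: y = 9/4 - (1/4)e^(-4x)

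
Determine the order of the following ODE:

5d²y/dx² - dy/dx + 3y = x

The order is 2 (highest derivative is of order 2).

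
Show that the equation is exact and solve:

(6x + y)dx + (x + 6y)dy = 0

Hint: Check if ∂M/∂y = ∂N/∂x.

Verify exactness: ∂M/∂y = ∂N/∂x ✓
Find F(x,y) such that ∂F/∂x = M, ∂F/∂y = N
Solution: 3x² + xy + 3y² = C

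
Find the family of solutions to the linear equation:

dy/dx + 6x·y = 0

Using integrating factor method:

General solution: y = Ce^(-3x^2)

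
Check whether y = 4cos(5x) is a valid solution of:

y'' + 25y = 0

Verification:
y'' = -100cos(5x)
y'' + 25y = 0 ✓

Yes, it is a solution.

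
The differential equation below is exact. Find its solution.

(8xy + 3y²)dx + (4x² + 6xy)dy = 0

Verify exactness: ∂M/∂y = ∂N/∂x ✓
Find F(x,y) such that ∂F/∂x = M, ∂F/∂y = N
Solution: 4x²y + 3xy² = C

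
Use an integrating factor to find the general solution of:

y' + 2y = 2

Using integrating factor method:

General solution: y = 1 + Ce^(-2x)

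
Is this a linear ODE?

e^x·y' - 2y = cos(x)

Yes. Linear (y and its derivatives appear to the first power only, no products of y terms)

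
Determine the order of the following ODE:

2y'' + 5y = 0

The order is 2 (highest derivative is of order 2).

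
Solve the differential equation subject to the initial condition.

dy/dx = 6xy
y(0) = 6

General solution: y = Ce^(3x²)
Applying IC y(0) = 6:
Particular solution: y = 6e^(3x²)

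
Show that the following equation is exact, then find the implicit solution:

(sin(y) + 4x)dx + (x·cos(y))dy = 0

Verify exactness: ∂M/∂y = ∂N/∂x ✓
Find F(x,y) such that ∂F/∂x = M, ∂F/∂y = N
Solution: x·sin(y) + 2x² = C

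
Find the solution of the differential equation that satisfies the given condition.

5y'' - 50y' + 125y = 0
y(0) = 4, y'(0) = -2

General solution: y = (C₁ + C₂x)e^(5x)
Repeated root r = 5
Applying ICs: C₁ = 4, C₂ = -22
Particular solution: y = (4 - 22x)e^(5x)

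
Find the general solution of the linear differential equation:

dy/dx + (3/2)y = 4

Using integrating factor method:

General solution: y = 8/3 + Ce^(-3x/2)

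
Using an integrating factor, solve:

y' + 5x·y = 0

Using integrating factor method:

General solution: y = Ce^(-5x^2/2)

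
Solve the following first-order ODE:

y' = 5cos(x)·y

Separating variables and integrating:
ln|y| = 5sin(x) + C

General solution: y = Ce^(5sin(x))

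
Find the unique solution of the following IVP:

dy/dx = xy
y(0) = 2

General solution: y = Ce^(x²/2)
Applying IC y(0) = 2:
Particular solution: y = 2e^(x²/2)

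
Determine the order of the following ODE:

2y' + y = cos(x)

The order is 1 (highest derivative is of order 1).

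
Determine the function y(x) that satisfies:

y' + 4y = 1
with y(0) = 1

General solution: y = 1/4 + Ce^(-4x)
Applying y(0) = 1: C = 1 - 1/4 = 3/4
Particular solution: y = 1/4 + (3/4)e^(-4x)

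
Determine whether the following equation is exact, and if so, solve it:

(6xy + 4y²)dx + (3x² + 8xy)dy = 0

Verify exactness: ∂M/∂y = ∂N/∂x ✓
Find F(x,y) such that ∂F/∂x = M, ∂F/∂y = N
Solution: 3x²y + 4xy² = C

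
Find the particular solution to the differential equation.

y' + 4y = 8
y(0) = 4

General solution: y = 2 + Ce^(-4x)
Applying y(0) = 4: C = 4 - 2 = 2
Particular solution: y = 2 + 2e^(-4x)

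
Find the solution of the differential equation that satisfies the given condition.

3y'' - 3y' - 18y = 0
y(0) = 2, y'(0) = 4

General solution: y = C₁e^(3x) + C₂e^(-2x)
Applying ICs: C₁ = 8/5, C₂ = 2/5
Particular solution: y = (8/5)e^(3x) + (2/5)e^(-2x)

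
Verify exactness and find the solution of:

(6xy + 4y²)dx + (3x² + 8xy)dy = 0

Verify exactness: ∂M/∂y = ∂N/∂x ✓
Find F(x,y) such that ∂F/∂x = M, ∂F/∂y = N
Solution: 3x²y + 4xy² = C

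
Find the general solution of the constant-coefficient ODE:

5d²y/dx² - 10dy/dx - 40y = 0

Characteristic equation: 5r² - 10r - 40 = 0
Divide by 5: r² - 2r - 8 = 0
Roots: r = 4, -2 (distinct real)
General solution: y = C₁e^(4x) + C₂e^(-2x)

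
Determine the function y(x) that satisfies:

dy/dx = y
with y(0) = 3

General solution: y = Ce^x
Applying IC y(0) = 3:
Particular solution: y = 3e^x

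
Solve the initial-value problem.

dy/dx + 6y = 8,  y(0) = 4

General solution: y = 4/3 + Ce^(-6x)
Applying y(0) = 4: C = 4 - 4/3 = 8/3
Particular solution: y = 4/3 + (8/3)e^(-6x)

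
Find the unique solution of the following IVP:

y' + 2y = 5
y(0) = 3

General solution: y = 5/2 + Ce^(-2x)
Applying y(0) = 3: C = 3 - 5/2 = 1/2
Particular solution: y = 5/2 + (1/2)e^(-2x)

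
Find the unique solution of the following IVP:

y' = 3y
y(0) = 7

General solution: y = Ce^(3x)
Applying IC y(0) = 7:
Particular solution: y = 7e^(3x)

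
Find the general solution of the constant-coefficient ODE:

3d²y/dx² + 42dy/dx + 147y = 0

Characteristic equation: 3r² + 42r + 147 = 0
Divide by 3: r² + 14r + 49 = 0
Factored: (r + 7)² = 0
Repeated root: r = -7
General solution: y = (C₁ + C₂x)e^(-7x)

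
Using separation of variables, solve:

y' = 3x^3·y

Separating variables and integrating:
ln|y| = 3x^4/4 + C

General solution: y = Ce^(3x^4/4)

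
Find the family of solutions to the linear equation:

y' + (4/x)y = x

Using integrating factor method:

General solution: y = (1/6)x^2 + Cx^(-4)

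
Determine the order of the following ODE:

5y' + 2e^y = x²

The order is 1 (highest derivative is of order 1).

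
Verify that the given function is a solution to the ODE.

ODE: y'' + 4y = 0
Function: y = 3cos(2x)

Verification:
y'' = -12cos(2x)
y'' + 4y = 0 ✓

Yes, it is a solution.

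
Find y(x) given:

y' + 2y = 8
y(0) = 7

General solution: y = 4 + Ce^(-2x)
Applying y(0) = 7: C = 7 - 4 = 3
Particular solution: y = 4 + 3e^(-2x)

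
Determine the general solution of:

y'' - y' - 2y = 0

Characteristic equation: r² - r - 2 = 0
Roots: r = 2, -1 (distinct real)
General solution: y = C₁e^(2x) + C₂e^(-x)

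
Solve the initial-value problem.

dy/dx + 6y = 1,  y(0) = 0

General solution: y = 1/6 + Ce^(-6x)
Applying y(0) = 0: C = 0 - 1/6 = -1/6
Particular solution: y = 1/6 - (1/6)e^(-6x)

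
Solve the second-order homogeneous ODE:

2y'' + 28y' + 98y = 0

Characteristic equation: 2r² + 28r + 98 = 0
Divide by 2: r² + 14r + 49 = 0
Factored: (r + 7)² = 0
Repeated root: r = -7
General solution: y = (C₁ + C₂x)e^(-7x)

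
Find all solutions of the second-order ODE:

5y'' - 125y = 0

Characteristic equation: 5r² - 125 = 0
Divide by 5: r² - 25 = 0
Roots: r = 5, -5 (distinct real)
General solution: y = C₁e^(5x) + C₂e^(-5x)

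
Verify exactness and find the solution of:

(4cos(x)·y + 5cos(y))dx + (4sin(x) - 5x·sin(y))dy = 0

Verify exactness: ∂M/∂y = ∂N/∂x ✓
Find F(x,y) such that ∂F/∂x = M, ∂F/∂y = N
Solution: 4sin(x)·y + 5x·cos(y) = C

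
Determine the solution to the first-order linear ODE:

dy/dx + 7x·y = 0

Using integrating factor method:

General solution: y = Ce^(-7x^2/2)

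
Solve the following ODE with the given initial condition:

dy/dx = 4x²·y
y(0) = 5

General solution: y = Ce^(4x³/3)
Applying IC y(0) = 5:
Particular solution: y = 5e^(4x³/3)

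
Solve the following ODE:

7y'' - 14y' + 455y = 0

Characteristic equation: 7r² - 14r + 455 = 0
Divide by 7: r² - 2r + 65 = 0
Roots: r = 1 ± 8i (complex conjugates)
General solution: y = e^x(C₁cos(8x) + C₂sin(8x))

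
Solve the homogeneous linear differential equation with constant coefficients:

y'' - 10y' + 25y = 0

Characteristic equation: r² - 10r + 25 = 0
Factored: (r - 5)² = 0
Repeated root: r = 5
General solution: y = (C₁ + C₂x)e^(5x)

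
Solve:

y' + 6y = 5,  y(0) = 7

General solution: y = 5/6 + Ce^(-6x)
Applying y(0) = 7: C = 7 - 5/6 = 37/6
Particular solution: y = 5/6 + (37/6)e^(-6x)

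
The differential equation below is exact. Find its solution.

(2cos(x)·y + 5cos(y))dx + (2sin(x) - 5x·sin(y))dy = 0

Verify exactness: ∂M/∂y = ∂N/∂x ✓
Find F(x,y) such that ∂F/∂x = M, ∂F/∂y = N
Solution: 2sin(x)·y + 5x·cos(y) = C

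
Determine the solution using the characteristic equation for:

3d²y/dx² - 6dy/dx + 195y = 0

Characteristic equation: 3r² - 6r + 195 = 0
Divide by 3: r² - 2r + 65 = 0
Roots: r = 1 ± 8i (complex conjugates)
General solution: y = e^x(C₁cos(8x) + C₂sin(8x))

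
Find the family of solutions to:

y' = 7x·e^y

Separating variables and integrating:
-e^(-y) = 7x²/2 + C

General solution: y = -ln(C - 7x²/2)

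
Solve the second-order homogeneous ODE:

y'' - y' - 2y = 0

Characteristic equation: r² - r - 2 = 0
Roots: r = 2, -1 (distinct real)
General solution: y = C₁e^(2x) + C₂e^(-x)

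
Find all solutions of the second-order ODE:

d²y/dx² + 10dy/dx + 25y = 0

Characteristic equation: r² + 10r + 25 = 0
Factored: (r + 5)² = 0
Repeated root: r = -5
General solution: y = (C₁ + C₂x)e^(-5x)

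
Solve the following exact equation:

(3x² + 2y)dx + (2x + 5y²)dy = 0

Verify exactness: ∂M/∂y = ∂N/∂x ✓
Find F(x,y) such that ∂F/∂x = M, ∂F/∂y = N
Solution: x³ + 2xy + 5y³/3 = C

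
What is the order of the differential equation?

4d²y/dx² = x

The order is 2 (highest derivative is of order 2).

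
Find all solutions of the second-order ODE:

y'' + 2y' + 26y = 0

Characteristic equation: r² + 2r + 26 = 0
Roots: r = -1 ± 5i (complex conjugates)
General solution: y = e^(-x)(C₁cos(5x) + C₂sin(5x))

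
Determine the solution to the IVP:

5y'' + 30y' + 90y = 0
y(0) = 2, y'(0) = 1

General solution: y = e^(-3x)(C₁cos(3x) + C₂sin(3x))
Complex roots r = -3 ± 3i
Applying ICs: C₁ = 2, C₂ = 7/3
Particular solution: y = e^(-3x)(2cos(3x) + (7/3)sin(3x))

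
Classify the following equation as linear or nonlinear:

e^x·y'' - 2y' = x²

Linear (y and its derivatives appear to the first power only, no products of y terms)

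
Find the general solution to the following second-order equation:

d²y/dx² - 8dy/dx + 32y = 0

Characteristic equation: r² - 8r + 32 = 0
Roots: r = 4 ± 4i (complex conjugates)
General solution: y = e^(4x)(C₁cos(4x) + C₂sin(4x))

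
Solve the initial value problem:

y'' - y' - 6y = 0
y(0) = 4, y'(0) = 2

General solution: y = C₁e^(3x) + C₂e^(-2x)
Applying ICs: C₁ = 2, C₂ = 2
Particular solution: y = 2e^(3x) + 2e^(-2x)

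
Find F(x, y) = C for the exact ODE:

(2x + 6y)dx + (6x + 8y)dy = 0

Verify exactness: ∂M/∂y = ∂N/∂x ✓
Find F(x,y) such that ∂F/∂x = M, ∂F/∂y = N
Solution: x² + 6xy + 4y² = C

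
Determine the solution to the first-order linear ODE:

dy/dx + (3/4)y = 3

Using integrating factor method:

General solution: y = 4 + Ce^(-3x/4)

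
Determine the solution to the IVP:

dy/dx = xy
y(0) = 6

General solution: y = Ce^(x²/2)
Applying IC y(0) = 6:
Particular solution: y = 6e^(x²/2)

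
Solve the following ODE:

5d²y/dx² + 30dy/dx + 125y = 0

Characteristic equation: 5r² + 30r + 125 = 0
Divide by 5: r² + 6r + 25 = 0
Roots: r = -3 ± 4i (complex conjugates)
General solution: y = e^(-3x)(C₁cos(4x) + C₂sin(4x))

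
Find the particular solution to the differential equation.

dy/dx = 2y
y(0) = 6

General solution: y = Ce^(2x)
Applying IC y(0) = 6:
Particular solution: y = 6e^(2x)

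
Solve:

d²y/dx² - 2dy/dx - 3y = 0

Characteristic equation: r² - 2r - 3 = 0
Roots: r = 3, -1 (distinct real)
General solution: y = C₁e^(3x) + C₂e^(-x)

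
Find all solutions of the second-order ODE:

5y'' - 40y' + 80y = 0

Characteristic equation: 5r² - 40r + 80 = 0
Divide by 5: r² - 8r + 16 = 0
Factored: (r - 4)² = 0
Repeated root: r = 4
General solution: y = (C₁ + C₂x)e^(4x)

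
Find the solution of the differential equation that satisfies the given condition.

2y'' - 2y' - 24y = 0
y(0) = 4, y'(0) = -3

General solution: y = C₁e^(4x) + C₂e^(-3x)
Applying ICs: C₁ = 9/7, C₂ = 19/7
Particular solution: y = (9/7)e^(4x) + (19/7)e^(-3x)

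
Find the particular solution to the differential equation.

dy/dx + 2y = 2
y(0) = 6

General solution: y = 1 + Ce^(-2x)
Applying y(0) = 6: C = 6 - 1 = 5
Particular solution: y = 1 + 5e^(-2x)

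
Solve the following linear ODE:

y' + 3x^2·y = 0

Using integrating factor method:

General solution: y = Ce^(-x^3)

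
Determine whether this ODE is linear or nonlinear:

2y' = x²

Linear (y and its derivatives appear to the first power only, no products of y terms)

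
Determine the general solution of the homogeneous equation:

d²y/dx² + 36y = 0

Characteristic equation: r² + 36 = 0
Roots: r = ±6i (complex conjugates)
General solution: y = C₁cos(6x) + C₂sin(6x)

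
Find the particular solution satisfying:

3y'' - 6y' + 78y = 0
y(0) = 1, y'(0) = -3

General solution: y = e^x(C₁cos(5x) + C₂sin(5x))
Complex roots r = 1 ± 5i
Applying ICs: C₁ = 1, C₂ = -4/5
Particular solution: y = e^x(cos(5x) - (4/5)sin(5x))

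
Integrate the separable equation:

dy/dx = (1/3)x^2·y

Separating variables and integrating:
ln|y| = x^3/9 + C

General solution: y = Ce^(x^3/9)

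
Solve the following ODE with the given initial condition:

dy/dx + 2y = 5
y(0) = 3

General solution: y = 5/2 + Ce^(-2x)
Applying y(0) = 3: C = 3 - 5/2 = 1/2
Particular solution: y = 5/2 + (1/2)e^(-2x)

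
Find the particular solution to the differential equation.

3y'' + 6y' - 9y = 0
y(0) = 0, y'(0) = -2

General solution: y = C₁e^x + C₂e^(-3x)
Applying ICs: C₁ = -1/2, C₂ = 1/2
Particular solution: y = -(1/2)e^x + (1/2)e^(-3x)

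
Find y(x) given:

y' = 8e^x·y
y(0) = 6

General solution: y = Ce^(8e^x)
Applying IC y(0) = 6:
Particular solution: y = 6e^(8(e^x - 1))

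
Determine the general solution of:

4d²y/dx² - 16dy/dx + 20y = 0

Characteristic equation: 4r² - 16r + 20 = 0
Divide by 4: r² - 4r + 5 = 0
Roots: r = 2 ± i (complex conjugates)
General solution: y = e^(2x)(C₁cos(x) + C₂sin(x))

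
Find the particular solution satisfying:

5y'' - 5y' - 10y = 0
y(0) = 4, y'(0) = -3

General solution: y = C₁e^(2x) + C₂e^(-x)
Applying ICs: C₁ = 1/3, C₂ = 11/3
Particular solution: y = (1/3)e^(2x) + (11/3)e^(-x)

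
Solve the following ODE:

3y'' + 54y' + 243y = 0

Characteristic equation: 3r² + 54r + 243 = 0
Divide by 3: r² + 18r + 81 = 0
Factored: (r + 9)² = 0
Repeated root: r = -9
General solution: y = (C₁ + C₂x)e^(-9x)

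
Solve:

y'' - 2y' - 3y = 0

Characteristic equation: r² - 2r - 3 = 0
Roots: r = 3, -1 (distinct real)
General solution: y = C₁e^(3x) + C₂e^(-x)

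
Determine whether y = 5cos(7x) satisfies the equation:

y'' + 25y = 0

Verification:
y'' = -245cos(7x)
y'' + 25y ≠ 0 (frequency mismatch: got 49 instead of 25)

No, it is not a solution.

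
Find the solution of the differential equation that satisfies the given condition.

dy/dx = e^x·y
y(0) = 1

General solution: y = Ce^(e^x)
Applying IC y(0) = 1:
Particular solution: y = e^(e^x - 1)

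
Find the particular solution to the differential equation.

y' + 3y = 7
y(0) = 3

General solution: y = 7/3 + Ce^(-3x)
Applying y(0) = 3: C = 3 - 7/3 = 2/3
Particular solution: y = 7/3 + (2/3)e^(-3x)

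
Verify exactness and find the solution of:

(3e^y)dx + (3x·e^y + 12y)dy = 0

Verify exactness: ∂M/∂y = ∂N/∂x ✓
Find F(x,y) such that ∂F/∂x = M, ∂F/∂y = N
Solution: 3x·e^y + 6y² = C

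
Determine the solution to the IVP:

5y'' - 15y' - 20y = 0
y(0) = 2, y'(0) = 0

General solution: y = C₁e^(4x) + C₂e^(-x)
Applying ICs: C₁ = 2/5, C₂ = 8/5
Particular solution: y = (2/5)e^(4x) + (8/5)e^(-x)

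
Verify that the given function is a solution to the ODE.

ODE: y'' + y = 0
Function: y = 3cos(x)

Verification:
y'' = -3cos(x)
y'' + y = 0 ✓

Yes, it is a solution.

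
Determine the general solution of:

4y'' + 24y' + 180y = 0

Characteristic equation: 4r² + 24r + 180 = 0
Divide by 4: r² + 6r + 45 = 0
Roots: r = -3 ± 6i (complex conjugates)
General solution: y = e^(-3x)(C₁cos(6x) + C₂sin(6x))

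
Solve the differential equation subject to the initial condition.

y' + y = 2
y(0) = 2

General solution: y = 2 + Ce^(-x)
Applying y(0) = 2: C = 2 - 2 = 0
Particular solution: y = 2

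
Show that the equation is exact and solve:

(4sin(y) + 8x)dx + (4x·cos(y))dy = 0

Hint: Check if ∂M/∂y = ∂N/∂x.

Verify exactness: ∂M/∂y = ∂N/∂x ✓
Find F(x,y) such that ∂F/∂x = M, ∂F/∂y = N
Solution: 4x·sin(y) + 4x² = C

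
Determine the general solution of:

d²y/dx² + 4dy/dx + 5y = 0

Characteristic equation: r² + 4r + 5 = 0
Roots: r = -2 ± i (complex conjugates)
General solution: y = e^(-2x)(C₁cos(x) + C₂sin(x))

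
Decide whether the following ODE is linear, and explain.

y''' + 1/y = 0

Nonlinear (1/y term)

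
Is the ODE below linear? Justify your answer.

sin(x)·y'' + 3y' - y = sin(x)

Yes. Linear (y and its derivatives appear to the first power only, no products of y terms)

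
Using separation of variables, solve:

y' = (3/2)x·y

Separating variables and integrating:
ln|y| = 3x^2/4 + C

General solution: y = Ce^(3x^2/4)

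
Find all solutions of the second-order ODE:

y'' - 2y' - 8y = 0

Characteristic equation: r² - 2r - 8 = 0
Roots: r = 4, -2 (distinct real)
General solution: y = C₁e^(4x) + C₂e^(-2x)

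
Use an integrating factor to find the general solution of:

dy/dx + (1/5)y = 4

Using integrating factor method:

General solution: y = 20 + Ce^(-x/5)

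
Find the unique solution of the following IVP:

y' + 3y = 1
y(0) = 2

General solution: y = 1/3 + Ce^(-3x)
Applying y(0) = 2: C = 2 - 1/3 = 5/3
Particular solution: y = 1/3 + (5/3)e^(-3x)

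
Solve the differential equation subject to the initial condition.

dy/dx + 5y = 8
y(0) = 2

General solution: y = 8/5 + Ce^(-5x)
Applying y(0) = 2: C = 2 - 8/5 = 2/5
Particular solution: y = 8/5 + (2/5)e^(-5x)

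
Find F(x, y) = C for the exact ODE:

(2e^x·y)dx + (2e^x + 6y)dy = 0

Verify exactness: ∂M/∂y = ∂N/∂x ✓
Find F(x,y) such that ∂F/∂x = M, ∂F/∂y = N
Solution: 2e^x·y + 3y² = C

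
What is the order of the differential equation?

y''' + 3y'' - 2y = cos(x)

The order is 3 (highest derivative is of order 3).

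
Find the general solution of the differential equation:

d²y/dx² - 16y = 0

Characteristic equation: r² - 16 = 0
Roots: r = 4, -4 (distinct real)
General solution: y = C₁e^(4x) + C₂e^(-4x)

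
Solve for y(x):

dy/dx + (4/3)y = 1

Using integrating factor method:

General solution: y = 3/4 + Ce^(-4x/3)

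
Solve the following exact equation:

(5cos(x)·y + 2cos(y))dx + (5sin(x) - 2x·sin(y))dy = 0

Verify exactness: ∂M/∂y = ∂N/∂x ✓
Find F(x,y) such that ∂F/∂x = M, ∂F/∂y = N
Solution: 5sin(x)·y + 2x·cos(y) = C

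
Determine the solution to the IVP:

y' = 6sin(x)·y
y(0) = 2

General solution: y = Ce^(-6cos(x))
Applying IC y(0) = 2:
Particular solution: y = 2e^(6(1-cos(x)))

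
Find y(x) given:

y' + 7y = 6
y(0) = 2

General solution: y = 6/7 + Ce^(-7x)
Applying y(0) = 2: C = 2 - 6/7 = 8/7
Particular solution: y = 6/7 + (8/7)e^(-7x)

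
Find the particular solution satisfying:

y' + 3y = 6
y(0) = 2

General solution: y = 2 + Ce^(-3x)
Applying y(0) = 2: C = 2 - 2 = 0
Particular solution: y = 2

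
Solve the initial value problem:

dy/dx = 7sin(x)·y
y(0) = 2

General solution: y = Ce^(-7cos(x))
Applying IC y(0) = 2:
Particular solution: y = 2e^(7(1-cos(x)))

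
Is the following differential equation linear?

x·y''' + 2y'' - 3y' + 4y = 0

Yes. Linear (y and its derivatives appear to the first power only, no products of y terms)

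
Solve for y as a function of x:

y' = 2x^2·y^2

Separating variables and integrating:
-1/y = 2x^3/3 + C

General solution: y^-1 = (-2/3)x^3 + C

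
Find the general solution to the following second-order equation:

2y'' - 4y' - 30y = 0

Characteristic equation: 2r² - 4r - 30 = 0
Divide by 2: r² - 2r - 15 = 0
Roots: r = 5, -3 (distinct real)
General solution: y = C₁e^(5x) + C₂e^(-3x)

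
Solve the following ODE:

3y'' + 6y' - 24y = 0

Characteristic equation: 3r² + 6r - 24 = 0
Divide by 3: r² + 2r - 8 = 0
Roots: r = 2, -4 (distinct real)
General solution: y = C₁e^(2x) + C₂e^(-4x)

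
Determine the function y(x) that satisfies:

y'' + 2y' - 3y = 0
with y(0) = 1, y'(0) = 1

General solution: y = C₁e^x + C₂e^(-3x)
Applying ICs: C₁ = 1, C₂ = 0
Particular solution: y = e^x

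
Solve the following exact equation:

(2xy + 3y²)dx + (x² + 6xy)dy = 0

Verify exactness: ∂M/∂y = ∂N/∂x ✓
Find F(x,y) such that ∂F/∂x = M, ∂F/∂y = N
Solution: x²y + 3xy² = C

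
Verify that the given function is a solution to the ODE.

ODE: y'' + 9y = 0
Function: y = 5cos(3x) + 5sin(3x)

Verification:
y'' = -45cos(3x) - 45sin(3x)
y'' + 9y = 0 ✓

Yes, it is a solution.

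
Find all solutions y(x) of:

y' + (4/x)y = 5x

Using integrating factor method:

General solution: y = (5/6)x^2 + Cx^(-4)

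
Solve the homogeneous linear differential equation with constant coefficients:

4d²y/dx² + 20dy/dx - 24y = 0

Characteristic equation: 4r² + 20r - 24 = 0
Divide by 4: r² + 5r - 6 = 0
Roots: r = 1, -6 (distinct real)
General solution: y = C₁e^x + C₂e^(-6x)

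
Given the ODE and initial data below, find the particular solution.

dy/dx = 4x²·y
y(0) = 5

General solution: y = Ce^(4x³/3)
Applying IC y(0) = 5:
Particular solution: y = 5e^(4x³/3)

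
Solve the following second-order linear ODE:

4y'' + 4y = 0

Characteristic equation: 4r² + 4 = 0
Divide by 4: r² + 1 = 0
Roots: r = ±i (complex conjugates)
General solution: y = C₁cos(x) + C₂sin(x)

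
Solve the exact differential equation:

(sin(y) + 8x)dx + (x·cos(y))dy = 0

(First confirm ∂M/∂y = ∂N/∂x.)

Verify exactness: ∂M/∂y = ∂N/∂x ✓
Find F(x,y) such that ∂F/∂x = M, ∂F/∂y = N
Solution: x·sin(y) + 4x² = C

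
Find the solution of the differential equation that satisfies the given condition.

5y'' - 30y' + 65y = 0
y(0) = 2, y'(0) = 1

General solution: y = e^(3x)(C₁cos(2x) + C₂sin(2x))
Complex roots r = 3 ± 2i
Applying ICs: C₁ = 2, C₂ = -5/2
Particular solution: y = e^(3x)(2cos(2x) - (5/2)sin(2x))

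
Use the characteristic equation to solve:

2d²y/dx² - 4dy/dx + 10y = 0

Characteristic equation: 2r² - 4r + 10 = 0
Divide by 2: r² - 2r + 5 = 0
Roots: r = 1 ± 2i (complex conjugates)
General solution: y = e^x(C₁cos(2x) + C₂sin(2x))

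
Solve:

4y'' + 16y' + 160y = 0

Characteristic equation: 4r² + 16r + 160 = 0
Divide by 4: r² + 4r + 40 = 0
Roots: r = -2 ± 6i (complex conjugates)
General solution: y = e^(-2x)(C₁cos(6x) + C₂sin(6x))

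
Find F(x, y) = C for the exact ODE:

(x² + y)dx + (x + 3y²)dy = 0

Verify exactness: ∂M/∂y = ∂N/∂x ✓
Find F(x,y) such that ∂F/∂x = M, ∂F/∂y = N
Solution: x³/3 + xy + y³ = C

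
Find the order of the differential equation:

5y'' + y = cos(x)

The order is 2 (highest derivative is of order 2).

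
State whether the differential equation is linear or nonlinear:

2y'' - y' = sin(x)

Linear (y and its derivatives appear to the first power only, no products of y terms)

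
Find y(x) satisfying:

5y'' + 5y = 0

Characteristic equation: 5r² + 5 = 0
Divide by 5: r² + 1 = 0
Roots: r = ±i (complex conjugates)
General solution: y = C₁cos(x) + C₂sin(x)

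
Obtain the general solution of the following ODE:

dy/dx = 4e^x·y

Separating variables and integrating:
ln|y| = 4e^x + C

General solution: y = Ce^(4e^x)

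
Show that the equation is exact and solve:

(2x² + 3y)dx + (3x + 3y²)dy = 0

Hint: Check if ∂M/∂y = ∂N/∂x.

Verify exactness: ∂M/∂y = ∂N/∂x ✓
Find F(x,y) such that ∂F/∂x = M, ∂F/∂y = N
Solution: 2x³/3 + 3xy + y³ = C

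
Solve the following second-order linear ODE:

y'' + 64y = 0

Characteristic equation: r² + 64 = 0
Roots: r = ±8i (complex conjugates)
General solution: y = C₁cos(8x) + C₂sin(8x)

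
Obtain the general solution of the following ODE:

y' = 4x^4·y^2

Separating variables and integrating:
-1/y = 4x^5/5 + C

General solution: y^-1 = (-4/5)x^5 + C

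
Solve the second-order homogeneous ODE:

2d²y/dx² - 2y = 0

Characteristic equation: 2r² - 2 = 0
Divide by 2: r² - 1 = 0
Roots: r = 1, -1 (distinct real)
General solution: y = C₁e^x + C₂e^(-x)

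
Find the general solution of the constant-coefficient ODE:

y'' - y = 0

Characteristic equation: r² - 1 = 0
Roots: r = 1, -1 (distinct real)
General solution: y = C₁e^x + C₂e^(-x)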